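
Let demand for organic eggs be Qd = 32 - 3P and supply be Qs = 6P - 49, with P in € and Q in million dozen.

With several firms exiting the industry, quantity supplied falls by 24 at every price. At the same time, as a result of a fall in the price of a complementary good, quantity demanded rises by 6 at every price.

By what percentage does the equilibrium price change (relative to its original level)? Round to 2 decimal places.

Initially, 32 - 3P = 6P - 49, so 81 = 9P and P = 9, Q = 5.
The new curves are Qd = 38 - 3P (demand) and Qs = 6P - 73 (supply).
Setting them equal: 38 - 3P = 6P - 73 → 111 = 9P, so P = 37/3 ≈ 12.3333 and Q = 1.
%ΔP = (12.3333 − 9) / 9 × 100 = +37.04%.

+37.04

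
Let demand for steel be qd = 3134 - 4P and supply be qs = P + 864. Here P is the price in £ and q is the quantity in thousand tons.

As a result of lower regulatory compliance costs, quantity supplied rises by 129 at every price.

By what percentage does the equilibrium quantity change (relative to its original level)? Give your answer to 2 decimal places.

+7.83

Original equilibrium: 3134 - 4P = P + 864 gives 2270 = 5P, so P = 454 and q = 1318.
After the shift, demand is qd = 3134 - 4P and supply is qs = P + 993.
Equate the new curves: 3134 - 4P = P + 993, giving 2141 = 5P, P = 428.2, q = 1421.2.
%Δq = (1421.2 − 1318) / 1318 × 100 = +7.83%.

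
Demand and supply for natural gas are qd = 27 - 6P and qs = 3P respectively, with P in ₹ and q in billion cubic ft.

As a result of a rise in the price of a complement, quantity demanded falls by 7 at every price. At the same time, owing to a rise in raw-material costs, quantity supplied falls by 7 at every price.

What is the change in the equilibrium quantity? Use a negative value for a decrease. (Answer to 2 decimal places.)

Before the shock: 27 - 6P = 3P ⇒ 27 = 9P ⇒ P = 3, q = 9.
The new curves are qd = 20 - 6P (demand) and qs = 3P - 7 (supply).
Clearing the new market: 20 - 6P = 3P - 7, so P = 3 and q = 2.
Δq = 2 − 9 = -7.00.

-7.00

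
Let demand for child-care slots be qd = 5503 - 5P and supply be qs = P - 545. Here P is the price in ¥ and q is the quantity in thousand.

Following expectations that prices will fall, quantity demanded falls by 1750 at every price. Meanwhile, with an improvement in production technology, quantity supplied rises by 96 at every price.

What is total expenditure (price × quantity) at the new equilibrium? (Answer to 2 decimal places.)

Solve the original market: 5503 - 5P = P - 545, hence P = 1008 and q = 463.
After the shift, demand is qd = 3753 - 5P and supply is qs = P - 449.
Clearing the new market: 3753 - 5P = P - 449, so P = 2101/3 ≈ 700.3333 and q = 754/3 ≈ 251.3333.
New expenditure = 700.3333 × 251.3333 = 176017.11.

176017.11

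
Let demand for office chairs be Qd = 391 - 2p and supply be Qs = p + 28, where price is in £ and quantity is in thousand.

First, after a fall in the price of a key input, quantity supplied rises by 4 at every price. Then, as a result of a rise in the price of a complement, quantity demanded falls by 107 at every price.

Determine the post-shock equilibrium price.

84

Before the shock: 391 - 2p = p + 28 ⇒ 363 = 3p ⇒ p = 121, Q = 149.
With the change applied: demand Qd = 284 - 2p, supply Qs = p + 32.
Equate the new curves: 284 - 2p = p + 32, giving 252 = 3p, p = 84, Q = 116.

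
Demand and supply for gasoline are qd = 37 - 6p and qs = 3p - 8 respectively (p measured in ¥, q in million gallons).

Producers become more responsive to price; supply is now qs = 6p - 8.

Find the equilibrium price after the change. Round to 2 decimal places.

Before the shock: 37 - 6p = 3p - 8 ⇒ 45 = 9p ⇒ p = 5, q = 7.
The shock moves the curves to qd = 37 - 6p and qs = 6p - 8.
Equate the new curves: 37 - 6p = 6p - 8, giving 45 = 12p, p = 3.75, q = 14.5.

3.75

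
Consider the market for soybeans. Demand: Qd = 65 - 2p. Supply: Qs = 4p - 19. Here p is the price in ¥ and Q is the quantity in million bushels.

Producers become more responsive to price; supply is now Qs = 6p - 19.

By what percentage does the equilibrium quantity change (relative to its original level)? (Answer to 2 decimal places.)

Solve the original market: 65 - 2p = 4p - 19, hence p = 14 and Q = 37.
The new curves are Qd = 65 - 2p (demand) and Qs = 6p - 19 (supply).
Clearing the new market: 65 - 2p = 6p - 19, so p = 10.5 and Q = 44.
%ΔQ = (44 − 37) / 37 × 100 = +18.92%.

+18.92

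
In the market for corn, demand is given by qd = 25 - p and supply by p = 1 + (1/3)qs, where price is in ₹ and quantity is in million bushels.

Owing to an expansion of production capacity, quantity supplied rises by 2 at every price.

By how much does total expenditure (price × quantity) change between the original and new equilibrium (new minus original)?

-5.75

Solve the original market: 25 - p = 3p - 3, hence p = 7 and q = 18.
After the shift, demand is qd = 25 - p and supply is qs = 3p - 1.
Clearing the new market: 25 - p = 3p - 1, so p = 6.5 and q = 18.5.
Expenditure moves from 7×18 = 126 to 6.5×18.5 = 120.25; change = -5.75.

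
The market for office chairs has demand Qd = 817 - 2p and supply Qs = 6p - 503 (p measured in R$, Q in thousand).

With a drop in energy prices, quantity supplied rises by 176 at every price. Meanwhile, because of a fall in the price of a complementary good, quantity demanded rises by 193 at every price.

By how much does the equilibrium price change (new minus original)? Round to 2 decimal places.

Initially, 817 - 2p = 6p - 503, so 1320 = 8p and p = 165, Q = 487.
After the shift, demand is Qd = 1010 - 2p and supply is Qs = 6p - 327.
New equilibrium: 1010 - 2p = 6p - 327 ⇒ 1337 = 8p ⇒ p = 167.125, Q = 675.75.
Δp = 167.125 − 165 = +2.13.

+2.13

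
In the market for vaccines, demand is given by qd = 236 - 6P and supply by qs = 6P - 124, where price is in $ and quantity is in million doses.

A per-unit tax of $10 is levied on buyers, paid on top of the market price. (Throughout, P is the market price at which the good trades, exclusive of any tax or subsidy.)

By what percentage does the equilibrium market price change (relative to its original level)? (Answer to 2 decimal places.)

Solve the original market: 236 - 6P = 6P - 124, hence P = 30 and q = 56.
Since buyers pay the price plus the tax, the effective demand curve becomes qd = 176 - 6P.
Setting them equal: 176 - 6P = 6P - 124 → 300 = 12P, so P = 25 and q = 26.
%ΔP = (25 − 30) / 30 × 100 = -16.67%.

-16.67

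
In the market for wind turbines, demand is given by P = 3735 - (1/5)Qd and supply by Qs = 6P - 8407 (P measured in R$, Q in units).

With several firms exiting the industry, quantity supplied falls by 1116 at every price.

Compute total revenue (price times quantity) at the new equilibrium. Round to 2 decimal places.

Before the shock: 18675 - 5P = 6P - 8407 ⇒ 27082 = 11P ⇒ P = 2462, Q = 6365.
The new curves are Qd = 18675 - 5P (demand) and Qs = 6P - 9523 (supply).
New equilibrium: 18675 - 5P = 6P - 9523 ⇒ 28198 = 11P ⇒ P = 28198/11 ≈ 2563.4545, Q = 64435/11 ≈ 5857.7273.
New expenditure = 2563.4545 × 5857.7273 = 15016017.60.

15016017.60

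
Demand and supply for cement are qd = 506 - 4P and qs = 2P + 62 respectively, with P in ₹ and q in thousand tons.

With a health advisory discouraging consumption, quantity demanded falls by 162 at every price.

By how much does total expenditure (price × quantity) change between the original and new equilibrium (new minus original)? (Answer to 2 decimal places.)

Initially, 506 - 4P = 2P + 62, so 444 = 6P and P = 74, q = 210.
The shock moves the curves to qd = 344 - 4P and qs = 2P + 62.
Clearing the new market: 344 - 4P = 2P + 62, so P = 47 and q = 156.
Expenditure moves from 74×210 = 15540 to 47×156 = 7332; change = -8208.00.

-8208.00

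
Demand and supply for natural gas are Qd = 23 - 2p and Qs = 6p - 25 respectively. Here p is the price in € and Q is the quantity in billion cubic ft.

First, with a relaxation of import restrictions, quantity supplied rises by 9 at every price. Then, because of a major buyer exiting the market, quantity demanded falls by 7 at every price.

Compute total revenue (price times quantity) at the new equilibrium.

32

Before the shock: 23 - 2p = 6p - 25 ⇒ 48 = 8p ⇒ p = 6, Q = 11.
After the shift, demand is Qd = 16 - 2p and supply is Qs = 6p - 16.
New equilibrium: 16 - 2p = 6p - 16 ⇒ 32 = 8p ⇒ p = 4, Q = 8.
New expenditure = 4 × 8 = 32.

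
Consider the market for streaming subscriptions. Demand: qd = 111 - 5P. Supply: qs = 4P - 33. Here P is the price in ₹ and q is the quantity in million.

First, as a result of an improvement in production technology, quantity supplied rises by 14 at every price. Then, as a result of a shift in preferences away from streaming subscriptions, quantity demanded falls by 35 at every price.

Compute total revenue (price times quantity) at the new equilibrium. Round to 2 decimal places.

Before the shock: 111 - 5P = 4P - 33 ⇒ 144 = 9P ⇒ P = 16, q = 31.
The new curves are qd = 76 - 5P (demand) and qs = 4P - 19 (supply).
Clearing the new market: 76 - 5P = 4P - 19, so P = 95/9 ≈ 10.5556 and q = 209/9 ≈ 23.2222.
New expenditure = 10.5556 × 23.2222 = 245.12.

245.12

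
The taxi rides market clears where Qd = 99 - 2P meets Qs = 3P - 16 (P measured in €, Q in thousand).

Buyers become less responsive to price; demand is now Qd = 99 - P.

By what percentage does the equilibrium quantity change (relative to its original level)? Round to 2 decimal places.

Initially, 99 - 2P = 3P - 16, so 115 = 5P and P = 23, Q = 53.
After the shift, demand is Qd = 99 - P and supply is Qs = 3P - 16.
Clearing the new market: 99 - P = 3P - 16, so P = 28.75 and Q = 70.25.
%ΔQ = (70.25 − 53) / 53 × 100 = +32.55%.

+32.55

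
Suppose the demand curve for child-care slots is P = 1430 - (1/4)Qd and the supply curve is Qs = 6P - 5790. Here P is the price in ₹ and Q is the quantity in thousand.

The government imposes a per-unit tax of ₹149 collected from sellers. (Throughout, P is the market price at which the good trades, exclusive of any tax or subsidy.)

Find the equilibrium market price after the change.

1240.4

Original equilibrium: 5720 - 4P = 6P - 5790 gives 11510 = 10P, so P = 1151 and Q = 1116.
Since sellers keep the price net of the tax, the effective supply curve becomes Qs = 6P - 6684.
Clearing the new market: 5720 - 4P = 6P - 6684, so P = 1240.4 and Q = 758.4.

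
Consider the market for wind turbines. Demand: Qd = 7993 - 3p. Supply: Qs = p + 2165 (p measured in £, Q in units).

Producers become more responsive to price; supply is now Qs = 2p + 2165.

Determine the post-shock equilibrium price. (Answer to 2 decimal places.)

Initially, 7993 - 3p = p + 2165, so 5828 = 4p and p = 1457, Q = 3622.
With the change applied: demand Qd = 7993 - 3p, supply Qs = 2p + 2165.
New equilibrium: 7993 - 3p = 2p + 2165 ⇒ 5828 = 5p ⇒ p = 1165.6, Q = 4496.2.

1165.60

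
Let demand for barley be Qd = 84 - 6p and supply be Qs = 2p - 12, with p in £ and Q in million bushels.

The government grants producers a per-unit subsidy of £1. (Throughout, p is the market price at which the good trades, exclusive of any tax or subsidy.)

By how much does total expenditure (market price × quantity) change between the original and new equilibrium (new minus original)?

Before the shock: 84 - 6p = 2p - 12 ⇒ 96 = 8p ⇒ p = 12, Q = 12.
Since sellers receive the price plus the subsidy, the effective supply curve becomes Qs = 2p - 10.
Setting them equal: 84 - 6p = 2p - 10 → 94 = 8p, so p = 11.75 and Q = 13.5.
Expenditure moves from 12×12 = 144 to 11.75×13.5 = 158.625; change = +14.625.

+14.625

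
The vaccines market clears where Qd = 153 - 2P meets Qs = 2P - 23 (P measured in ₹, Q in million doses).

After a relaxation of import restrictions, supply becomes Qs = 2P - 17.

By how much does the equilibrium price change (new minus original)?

Initially, 153 - 2P = 2P - 23, so 176 = 4P and P = 44, Q = 65.
After the shift, demand is Qd = 153 - 2P and supply is Qs = 2P - 17.
Equate the new curves: 153 - 2P = 2P - 17, giving 170 = 4P, P = 42.5, Q = 68.
ΔP = 42.5 − 44 = -1.5.

-1.5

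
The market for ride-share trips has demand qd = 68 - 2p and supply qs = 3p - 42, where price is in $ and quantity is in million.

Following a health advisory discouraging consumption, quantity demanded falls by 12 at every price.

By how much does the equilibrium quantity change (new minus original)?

Before the shock: 68 - 2p = 3p - 42 ⇒ 110 = 5p ⇒ p = 22, q = 24.
With the change applied: demand qd = 56 - 2p, supply qs = 3p - 42.
Equate the new curves: 56 - 2p = 3p - 42, giving 98 = 5p, p = 19.6, q = 16.8.
Δq = 16.8 − 24 = -7.2.

-7.2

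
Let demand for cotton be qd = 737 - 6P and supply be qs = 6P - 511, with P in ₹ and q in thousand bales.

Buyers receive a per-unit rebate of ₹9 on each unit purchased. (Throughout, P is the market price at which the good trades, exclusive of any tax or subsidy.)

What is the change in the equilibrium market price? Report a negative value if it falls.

+4.5

Initially, 737 - 6P = 6P - 511, so 1248 = 12P and P = 104, q = 113.
Since buyers' out-of-pocket price is the market price minus the rebate, the effective demand curve becomes qd = 791 - 6P.
New equilibrium: 791 - 6P = 6P - 511 ⇒ 1302 = 12P ⇒ P = 108.5, q = 140.
ΔP = 108.5 − 104 = +4.5.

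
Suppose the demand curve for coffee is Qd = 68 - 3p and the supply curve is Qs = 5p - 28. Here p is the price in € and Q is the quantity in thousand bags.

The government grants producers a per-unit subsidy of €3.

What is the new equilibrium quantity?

37.625

Solve the original market: 68 - 3p = 5p - 28, hence p = 12 and Q = 32.
Since sellers receive the price plus the subsidy, the effective supply curve becomes Qs = 5p - 13.
Clearing the new market: 68 - 3p = 5p - 13, so p = 10.125 and Q = 37.625.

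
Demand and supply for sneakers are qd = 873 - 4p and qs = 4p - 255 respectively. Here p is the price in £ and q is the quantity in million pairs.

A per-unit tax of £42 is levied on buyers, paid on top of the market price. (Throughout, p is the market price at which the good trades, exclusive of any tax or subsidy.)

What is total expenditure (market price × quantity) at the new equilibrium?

27000

Before the shock: 873 - 4p = 4p - 255 ⇒ 1128 = 8p ⇒ p = 141, q = 309.
Since buyers pay the price plus the tax, the effective demand curve becomes qd = 705 - 4p.
Equate the new curves: 705 - 4p = 4p - 255, giving 960 = 8p, p = 120, q = 225.
New expenditure = 120 × 225 = 27000.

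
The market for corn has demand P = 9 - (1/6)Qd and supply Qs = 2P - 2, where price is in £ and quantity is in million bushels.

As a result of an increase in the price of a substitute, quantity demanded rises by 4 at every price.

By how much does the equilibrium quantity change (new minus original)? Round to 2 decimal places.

Initially, 54 - 6P = 2P - 2, so 56 = 8P and P = 7, Q = 12.
After the shift, demand is Qd = 58 - 6P and supply is Qs = 2P - 2.
Setting them equal: 58 - 6P = 2P - 2 → 60 = 8P, so P = 7.5 and Q = 13.
ΔQ = 13 − 12 = +1.00.

+1.00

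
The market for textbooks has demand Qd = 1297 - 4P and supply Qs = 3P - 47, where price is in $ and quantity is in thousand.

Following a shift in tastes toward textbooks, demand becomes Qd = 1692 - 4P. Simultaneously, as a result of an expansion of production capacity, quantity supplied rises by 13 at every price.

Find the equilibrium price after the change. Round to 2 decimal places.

Original equilibrium: 1297 - 4P = 3P - 47 gives 1344 = 7P, so P = 192 and Q = 529.
After the shift, demand is Qd = 1692 - 4P and supply is Qs = 3P - 34.
Clearing the new market: 1692 - 4P = 3P - 34, so P = 1726/7 ≈ 246.5714 and Q = 4940/7 ≈ 705.7143.

246.57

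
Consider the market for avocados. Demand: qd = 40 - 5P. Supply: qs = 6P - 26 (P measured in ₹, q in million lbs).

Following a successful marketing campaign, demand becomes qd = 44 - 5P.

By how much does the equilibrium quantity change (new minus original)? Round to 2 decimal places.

Original equilibrium: 40 - 5P = 6P - 26 gives 66 = 11P, so P = 6 and q = 10.
The shock moves the curves to qd = 44 - 5P and qs = 6P - 26.
Clearing the new market: 44 - 5P = 6P - 26, so P = 70/11 ≈ 6.3636 and q = 134/11 ≈ 12.1818.
Δq = 12.1818 − 10 = +2.18.

+2.18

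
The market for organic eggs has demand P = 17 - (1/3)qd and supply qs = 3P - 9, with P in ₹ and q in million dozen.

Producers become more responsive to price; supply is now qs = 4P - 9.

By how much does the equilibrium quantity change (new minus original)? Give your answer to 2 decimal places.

+4.29

Original equilibrium: 51 - 3P = 3P - 9 gives 60 = 6P, so P = 10 and q = 21.
The shock moves the curves to qd = 51 - 3P and qs = 4P - 9.
New equilibrium: 51 - 3P = 4P - 9 ⇒ 60 = 7P ⇒ P = 60/7 ≈ 8.5714, q = 177/7 ≈ 25.2857.
Δq = 25.2857 − 21 = +4.29.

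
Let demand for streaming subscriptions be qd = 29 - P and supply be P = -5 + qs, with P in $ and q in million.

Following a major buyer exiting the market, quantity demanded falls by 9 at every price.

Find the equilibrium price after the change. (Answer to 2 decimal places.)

Solve the original market: 29 - P = P + 5, hence P = 12 and q = 17.
The shock moves the curves to qd = 20 - P and qs = P + 5.
Equate the new curves: 20 - P = P + 5, giving 15 = 2P, P = 7.5, q = 12.5.

7.50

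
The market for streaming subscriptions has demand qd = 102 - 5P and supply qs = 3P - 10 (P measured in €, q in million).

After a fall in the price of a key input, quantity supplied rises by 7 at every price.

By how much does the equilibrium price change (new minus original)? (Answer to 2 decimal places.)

-0.88

Initially, 102 - 5P = 3P - 10, so 112 = 8P and P = 14, q = 32.
With the change applied: demand qd = 102 - 5P, supply qs = 3P - 3.
Clearing the new market: 102 - 5P = 3P - 3, so P = 13.125 and q = 36.375.
ΔP = 13.125 − 14 = -0.88.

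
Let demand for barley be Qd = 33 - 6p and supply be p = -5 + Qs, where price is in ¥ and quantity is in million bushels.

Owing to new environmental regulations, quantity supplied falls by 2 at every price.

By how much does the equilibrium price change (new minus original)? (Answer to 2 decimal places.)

+0.29

Original equilibrium: 33 - 6p = p + 5 gives 28 = 7p, so p = 4 and Q = 9.
The new curves are Qd = 33 - 6p (demand) and Qs = p + 3 (supply).
Setting them equal: 33 - 6p = p + 3 → 30 = 7p, so p = 30/7 ≈ 4.2857 and Q = 51/7 ≈ 7.2857.
Δp = 4.2857 − 4 = +0.29.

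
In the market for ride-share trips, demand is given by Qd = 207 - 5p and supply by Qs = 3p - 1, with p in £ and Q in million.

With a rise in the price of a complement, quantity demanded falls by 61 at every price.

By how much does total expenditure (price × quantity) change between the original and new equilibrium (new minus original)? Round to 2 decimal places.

Solve the original market: 207 - 5p = 3p - 1, hence p = 26 and Q = 77.
With the change applied: demand Qd = 146 - 5p, supply Qs = 3p - 1.
Setting them equal: 146 - 5p = 3p - 1 → 147 = 8p, so p = 18.375 and Q = 54.125.
Expenditure moves from 26×77 = 2002 to 18.375×54.125 = 994.546875; change = -1007.45.

-1007.45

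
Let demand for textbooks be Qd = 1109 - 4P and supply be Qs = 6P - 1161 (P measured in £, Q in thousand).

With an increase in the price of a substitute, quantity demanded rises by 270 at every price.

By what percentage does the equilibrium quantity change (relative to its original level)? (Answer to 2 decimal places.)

Before the shock: 1109 - 4P = 6P - 1161 ⇒ 2270 = 10P ⇒ P = 227, Q = 201.
After the shift, demand is Qd = 1379 - 4P and supply is Qs = 6P - 1161.
Setting them equal: 1379 - 4P = 6P - 1161 → 2540 = 10P, so P = 254 and Q = 363.
%ΔQ = (363 − 201) / 201 × 100 = +80.60%.

+80.60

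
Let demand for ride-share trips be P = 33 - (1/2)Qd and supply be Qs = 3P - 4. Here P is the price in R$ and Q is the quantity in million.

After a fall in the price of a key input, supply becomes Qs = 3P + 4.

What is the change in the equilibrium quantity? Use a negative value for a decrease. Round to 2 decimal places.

Before the shock: 66 - 2P = 3P - 4 ⇒ 70 = 5P ⇒ P = 14, Q = 38.
The new curves are Qd = 66 - 2P (demand) and Qs = 3P + 4 (supply).
New equilibrium: 66 - 2P = 3P + 4 ⇒ 62 = 5P ⇒ P = 12.4, Q = 41.2.
ΔQ = 41.2 − 38 = +3.20.

+3.20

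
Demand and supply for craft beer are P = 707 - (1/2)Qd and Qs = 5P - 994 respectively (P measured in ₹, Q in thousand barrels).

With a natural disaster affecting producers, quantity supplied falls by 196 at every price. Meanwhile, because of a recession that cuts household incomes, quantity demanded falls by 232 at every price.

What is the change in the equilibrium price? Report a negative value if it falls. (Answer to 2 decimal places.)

-5.14

Initially, 1414 - 2P = 5P - 994, so 2408 = 7P and P = 344, Q = 726.
After the shift, demand is Qd = 1182 - 2P and supply is Qs = 5P - 1190.
Setting them equal: 1182 - 2P = 5P - 1190 → 2372 = 7P, so P = 2372/7 ≈ 338.8571 and Q = 3530/7 ≈ 504.2857.
ΔP = 338.8571 − 344 = -5.14.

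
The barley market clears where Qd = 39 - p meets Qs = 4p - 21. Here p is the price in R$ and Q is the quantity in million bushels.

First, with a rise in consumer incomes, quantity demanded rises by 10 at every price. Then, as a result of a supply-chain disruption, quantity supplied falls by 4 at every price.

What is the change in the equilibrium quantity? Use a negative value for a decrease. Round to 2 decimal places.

+7.20

Solve the original market: 39 - p = 4p - 21, hence p = 12 and Q = 27.
After the shift, demand is Qd = 49 - p and supply is Qs = 4p - 25.
New equilibrium: 49 - p = 4p - 25 ⇒ 74 = 5p ⇒ p = 14.8, Q = 34.2.
ΔQ = 34.2 − 27 = +7.20.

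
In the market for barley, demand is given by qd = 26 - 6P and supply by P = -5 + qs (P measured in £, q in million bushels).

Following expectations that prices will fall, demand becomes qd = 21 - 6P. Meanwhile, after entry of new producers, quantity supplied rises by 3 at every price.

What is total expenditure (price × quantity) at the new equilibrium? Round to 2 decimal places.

Before the shock: 26 - 6P = P + 5 ⇒ 21 = 7P ⇒ P = 3, q = 8.
The new curves are qd = 21 - 6P (demand) and qs = P + 8 (supply).
New equilibrium: 21 - 6P = P + 8 ⇒ 13 = 7P ⇒ P = 13/7 ≈ 1.8571, q = 69/7 ≈ 9.8571.
New expenditure = 1.8571 × 9.8571 = 18.31.

18.31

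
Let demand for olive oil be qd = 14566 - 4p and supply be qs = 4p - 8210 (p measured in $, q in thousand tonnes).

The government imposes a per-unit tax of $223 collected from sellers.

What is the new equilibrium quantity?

2732

Before the shock: 14566 - 4p = 4p - 8210 ⇒ 22776 = 8p ⇒ p = 2847, q = 3178.
Since sellers keep the price net of the tax, the effective supply curve becomes qs = 4p - 9102.
Setting them equal: 14566 - 4p = 4p - 9102 → 23668 = 8p, so p = 2958.5 and q = 2732.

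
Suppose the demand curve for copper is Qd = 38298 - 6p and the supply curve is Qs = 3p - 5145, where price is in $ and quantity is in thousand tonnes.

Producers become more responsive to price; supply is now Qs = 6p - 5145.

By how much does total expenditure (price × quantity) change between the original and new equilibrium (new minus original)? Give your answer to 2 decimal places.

+14946202.13

Before the shock: 38298 - 6p = 3p - 5145 ⇒ 43443 = 9p ⇒ p = 4827, Q = 9336.
The new curves are Qd = 38298 - 6p (demand) and Qs = 6p - 5145 (supply).
Equate the new curves: 38298 - 6p = 6p - 5145, giving 43443 = 12p, p = 3620.25, Q = 16576.5.
Expenditure moves from 4827×9336 = 45064872 to 3620.25×16576.5 = 60011074.125; change = +14946202.13.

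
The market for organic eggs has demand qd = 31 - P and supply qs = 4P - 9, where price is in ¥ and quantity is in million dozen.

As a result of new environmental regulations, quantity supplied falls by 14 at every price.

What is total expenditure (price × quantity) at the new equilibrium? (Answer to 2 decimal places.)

218.16

Original equilibrium: 31 - P = 4P - 9 gives 40 = 5P, so P = 8 and q = 23.
The shock moves the curves to qd = 31 - P and qs = 4P - 23.
Setting them equal: 31 - P = 4P - 23 → 54 = 5P, so P = 10.8 and q = 20.2.
New expenditure = 10.8 × 20.2 = 218.16.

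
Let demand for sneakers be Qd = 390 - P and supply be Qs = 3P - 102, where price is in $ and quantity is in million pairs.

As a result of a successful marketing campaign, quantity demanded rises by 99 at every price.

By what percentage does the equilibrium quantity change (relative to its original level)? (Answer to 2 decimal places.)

Solve the original market: 390 - P = 3P - 102, hence P = 123 and Q = 267.
After the shift, demand is Qd = 489 - P and supply is Qs = 3P - 102.
Clearing the new market: 489 - P = 3P - 102, so P = 147.75 and Q = 341.25.
%ΔQ = (341.25 − 267) / 267 × 100 = +27.81%.

+27.81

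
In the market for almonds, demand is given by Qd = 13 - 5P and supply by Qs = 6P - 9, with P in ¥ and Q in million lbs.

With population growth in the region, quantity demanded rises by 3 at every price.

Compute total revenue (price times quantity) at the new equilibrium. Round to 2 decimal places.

10.54

Initially, 13 - 5P = 6P - 9, so 22 = 11P and P = 2, Q = 3.
The new curves are Qd = 16 - 5P (demand) and Qs = 6P - 9 (supply).
Clearing the new market: 16 - 5P = 6P - 9, so P = 25/11 ≈ 2.2727 and Q = 51/11 ≈ 4.6364.
New expenditure = 2.2727 × 4.6364 = 10.54.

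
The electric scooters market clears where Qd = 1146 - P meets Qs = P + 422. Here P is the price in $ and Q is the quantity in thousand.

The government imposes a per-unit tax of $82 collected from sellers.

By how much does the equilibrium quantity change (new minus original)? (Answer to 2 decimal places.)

-41.00

Initially, 1146 - P = P + 422, so 724 = 2P and P = 362, Q = 784.
Since sellers keep the price net of the tax, the effective supply curve becomes Qs = P + 340.
Equate the new curves: 1146 - P = P + 340, giving 806 = 2P, P = 403, Q = 743.
ΔQ = 743 − 784 = -41.00.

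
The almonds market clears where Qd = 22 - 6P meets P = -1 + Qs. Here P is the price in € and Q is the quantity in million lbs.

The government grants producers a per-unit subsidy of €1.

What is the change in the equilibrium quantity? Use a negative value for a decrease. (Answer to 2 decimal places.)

+0.86

Original equilibrium: 22 - 6P = P + 1 gives 21 = 7P, so P = 3 and Q = 4.
Since sellers receive the price plus the subsidy, the effective supply curve becomes Qs = P + 2.
Clearing the new market: 22 - 6P = P + 2, so P = 20/7 ≈ 2.8571 and Q = 34/7 ≈ 4.8571.
ΔQ = 4.8571 − 4 = +0.86.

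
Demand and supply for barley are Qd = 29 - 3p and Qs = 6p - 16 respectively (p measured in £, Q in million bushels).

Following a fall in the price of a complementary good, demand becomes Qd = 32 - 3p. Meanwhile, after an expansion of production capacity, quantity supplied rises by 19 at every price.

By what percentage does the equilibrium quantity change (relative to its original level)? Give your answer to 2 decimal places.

+59.52

Before the shock: 29 - 3p = 6p - 16 ⇒ 45 = 9p ⇒ p = 5, Q = 14.
After the shift, demand is Qd = 32 - 3p and supply is Qs = 6p + 3.
Setting them equal: 32 - 3p = 6p + 3 → 29 = 9p, so p = 29/9 ≈ 3.2222 and Q = 67/3 ≈ 22.3333.
%ΔQ = (22.3333 − 14) / 14 × 100 = +59.52%.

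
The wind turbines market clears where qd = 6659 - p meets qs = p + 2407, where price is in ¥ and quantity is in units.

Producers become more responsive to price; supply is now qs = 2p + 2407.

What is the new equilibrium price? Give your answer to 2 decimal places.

Original equilibrium: 6659 - p = p + 2407 gives 4252 = 2p, so p = 2126 and q = 4533.
The shock moves the curves to qd = 6659 - p and qs = 2p + 2407.
New equilibrium: 6659 - p = 2p + 2407 ⇒ 4252 = 3p ⇒ p = 4252/3 ≈ 1417.3333, q = 15725/3 ≈ 5241.6667.

1417.33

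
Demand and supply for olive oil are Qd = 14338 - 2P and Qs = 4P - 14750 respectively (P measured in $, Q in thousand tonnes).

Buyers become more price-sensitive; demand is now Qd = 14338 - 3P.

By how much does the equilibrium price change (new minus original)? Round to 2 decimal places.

Initially, 14338 - 2P = 4P - 14750, so 29088 = 6P and P = 4848, Q = 4642.
The new curves are Qd = 14338 - 3P (demand) and Qs = 4P - 14750 (supply).
Equate the new curves: 14338 - 3P = 4P - 14750, giving 29088 = 7P, P = 29088/7 ≈ 4155.4286, Q = 13102/7 ≈ 1871.7143.
ΔP = 4155.4286 − 4848 = -692.57.

-692.57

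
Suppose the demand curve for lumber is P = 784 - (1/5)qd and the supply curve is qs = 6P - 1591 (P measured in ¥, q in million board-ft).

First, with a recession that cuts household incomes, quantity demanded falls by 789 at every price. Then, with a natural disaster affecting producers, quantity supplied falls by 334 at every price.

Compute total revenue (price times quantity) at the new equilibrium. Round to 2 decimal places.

382793.52

Initially, 3920 - 5P = 6P - 1591, so 5511 = 11P and P = 501, q = 1415.
With the change applied: demand qd = 3131 - 5P, supply qs = 6P - 1925.
Setting them equal: 3131 - 5P = 6P - 1925 → 5056 = 11P, so P = 5056/11 ≈ 459.6364 and q = 9161/11 ≈ 832.8182.
New expenditure = 459.6364 × 832.8182 = 382793.52.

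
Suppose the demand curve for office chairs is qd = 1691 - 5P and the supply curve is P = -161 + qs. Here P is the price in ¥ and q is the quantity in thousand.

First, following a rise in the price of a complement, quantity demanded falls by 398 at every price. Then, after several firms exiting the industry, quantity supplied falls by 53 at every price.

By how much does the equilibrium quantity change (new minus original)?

-110.5

Original equilibrium: 1691 - 5P = P + 161 gives 1530 = 6P, so P = 255 and q = 416.
The new curves are qd = 1293 - 5P (demand) and qs = P + 108 (supply).
Setting them equal: 1293 - 5P = P + 108 → 1185 = 6P, so P = 197.5 and q = 305.5.
Δq = 305.5 − 416 = -110.5.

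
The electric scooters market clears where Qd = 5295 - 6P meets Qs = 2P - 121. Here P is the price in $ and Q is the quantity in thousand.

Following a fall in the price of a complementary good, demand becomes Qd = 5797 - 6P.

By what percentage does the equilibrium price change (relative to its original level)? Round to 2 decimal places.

+9.27

Initially, 5295 - 6P = 2P - 121, so 5416 = 8P and P = 677, Q = 1233.
After the shift, demand is Qd = 5797 - 6P and supply is Qs = 2P - 121.
Clearing the new market: 5797 - 6P = 2P - 121, so P = 739.75 and Q = 1358.5.
%ΔP = (739.75 − 677) / 677 × 100 = +9.27%.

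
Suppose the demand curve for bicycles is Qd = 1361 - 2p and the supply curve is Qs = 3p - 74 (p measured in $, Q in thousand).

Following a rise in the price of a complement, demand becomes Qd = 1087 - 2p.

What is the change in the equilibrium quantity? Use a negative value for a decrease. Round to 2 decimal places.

Initially, 1361 - 2p = 3p - 74, so 1435 = 5p and p = 287, Q = 787.
The new curves are Qd = 1087 - 2p (demand) and Qs = 3p - 74 (supply).
New equilibrium: 1087 - 2p = 3p - 74 ⇒ 1161 = 5p ⇒ p = 232.2, Q = 622.6.
ΔQ = 622.6 − 787 = -164.40.

-164.40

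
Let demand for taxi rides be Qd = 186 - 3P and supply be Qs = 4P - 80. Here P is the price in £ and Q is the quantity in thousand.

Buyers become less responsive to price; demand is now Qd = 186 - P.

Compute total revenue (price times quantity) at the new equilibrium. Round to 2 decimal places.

Initially, 186 - 3P = 4P - 80, so 266 = 7P and P = 38, Q = 72.
The new curves are Qd = 186 - P (demand) and Qs = 4P - 80 (supply).
Clearing the new market: 186 - P = 4P - 80, so P = 53.2 and Q = 132.8.
New expenditure = 53.2 × 132.8 = 7064.96.

7064.96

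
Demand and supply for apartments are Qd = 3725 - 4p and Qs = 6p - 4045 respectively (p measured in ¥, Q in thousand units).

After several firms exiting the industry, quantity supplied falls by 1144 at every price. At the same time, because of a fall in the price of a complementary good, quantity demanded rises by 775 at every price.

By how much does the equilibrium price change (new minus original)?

+191.9

Solve the original market: 3725 - 4p = 6p - 4045, hence p = 777 and Q = 617.
After the shift, demand is Qd = 4500 - 4p and supply is Qs = 6p - 5189.
Equate the new curves: 4500 - 4p = 6p - 5189, giving 9689 = 10p, p = 968.9, Q = 624.4.
Δp = 968.9 − 777 = +191.9.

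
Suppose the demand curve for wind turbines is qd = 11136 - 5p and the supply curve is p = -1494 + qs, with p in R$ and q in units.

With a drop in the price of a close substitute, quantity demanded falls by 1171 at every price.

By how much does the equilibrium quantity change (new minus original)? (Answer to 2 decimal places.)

-195.17

Initially, 11136 - 5p = p + 1494, so 9642 = 6p and p = 1607, q = 3101.
With the change applied: demand qd = 9965 - 5p, supply qs = p + 1494.
Setting them equal: 9965 - 5p = p + 1494 → 8471 = 6p, so p = 8471/6 ≈ 1411.8333 and q = 17435/6 ≈ 2905.8333.
Δq = 2905.8333 − 3101 = -195.17.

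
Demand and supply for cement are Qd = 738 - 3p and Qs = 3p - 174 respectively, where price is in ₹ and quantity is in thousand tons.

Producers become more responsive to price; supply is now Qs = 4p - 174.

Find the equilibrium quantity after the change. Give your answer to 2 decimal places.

347.14

Initially, 738 - 3p = 3p - 174, so 912 = 6p and p = 152, Q = 282.
The new curves are Qd = 738 - 3p (demand) and Qs = 4p - 174 (supply).
New equilibrium: 738 - 3p = 4p - 174 ⇒ 912 = 7p ⇒ p = 912/7 ≈ 130.2857, Q = 2430/7 ≈ 347.1429.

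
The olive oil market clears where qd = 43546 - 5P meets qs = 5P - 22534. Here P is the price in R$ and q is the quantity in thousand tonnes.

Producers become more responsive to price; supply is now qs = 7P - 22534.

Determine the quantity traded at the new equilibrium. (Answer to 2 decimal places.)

16012.67

Before the shock: 43546 - 5P = 5P - 22534 ⇒ 66080 = 10P ⇒ P = 6608, q = 10506.
The shock moves the curves to qd = 43546 - 5P and qs = 7P - 22534.
New equilibrium: 43546 - 5P = 7P - 22534 ⇒ 66080 = 12P ⇒ P = 16520/3 ≈ 5506.6667, q = 48038/3 ≈ 16012.6667.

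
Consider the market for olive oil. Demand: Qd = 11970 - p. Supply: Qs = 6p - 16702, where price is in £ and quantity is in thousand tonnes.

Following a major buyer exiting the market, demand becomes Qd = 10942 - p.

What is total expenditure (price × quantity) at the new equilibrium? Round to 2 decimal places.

27615791.84

Original equilibrium: 11970 - p = 6p - 16702 gives 28672 = 7p, so p = 4096 and Q = 7874.
The new curves are Qd = 10942 - p (demand) and Qs = 6p - 16702 (supply).
Setting them equal: 10942 - p = 6p - 16702 → 27644 = 7p, so p = 27644/7 ≈ 3949.1429 and Q = 48950/7 ≈ 6992.8571.
New expenditure = 3949.1429 × 6992.8571 = 27615791.84.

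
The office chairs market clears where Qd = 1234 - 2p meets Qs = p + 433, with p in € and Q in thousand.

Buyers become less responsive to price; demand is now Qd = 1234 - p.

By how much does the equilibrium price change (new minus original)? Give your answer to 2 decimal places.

Initially, 1234 - 2p = p + 433, so 801 = 3p and p = 267, Q = 700.
The new curves are Qd = 1234 - p (demand) and Qs = p + 433 (supply).
Clearing the new market: 1234 - p = p + 433, so p = 400.5 and Q = 833.5.
Δp = 400.5 − 267 = +133.50.

+133.50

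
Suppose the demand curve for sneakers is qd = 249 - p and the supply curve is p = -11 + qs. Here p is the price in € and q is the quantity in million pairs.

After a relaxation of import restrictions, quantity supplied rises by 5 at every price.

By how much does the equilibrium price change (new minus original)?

Original equilibrium: 249 - p = p + 11 gives 238 = 2p, so p = 119 and q = 130.
The shock moves the curves to qd = 249 - p and qs = p + 16.
New equilibrium: 249 - p = p + 16 ⇒ 233 = 2p ⇒ p = 116.5, q = 132.5.
Δp = 116.5 − 119 = -2.5.

-2.5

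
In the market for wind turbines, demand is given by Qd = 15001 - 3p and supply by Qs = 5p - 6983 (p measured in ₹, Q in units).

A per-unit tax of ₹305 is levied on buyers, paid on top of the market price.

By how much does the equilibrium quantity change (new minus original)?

-571.875

Solve the original market: 15001 - 3p = 5p - 6983, hence p = 2748 and Q = 6757.
Since buyers pay the price plus the tax, the effective demand curve becomes Qd = 14086 - 3p.
New equilibrium: 14086 - 3p = 5p - 6983 ⇒ 21069 = 8p ⇒ p = 2633.625, Q = 6185.125.
ΔQ = 6185.125 − 6757 = -571.875.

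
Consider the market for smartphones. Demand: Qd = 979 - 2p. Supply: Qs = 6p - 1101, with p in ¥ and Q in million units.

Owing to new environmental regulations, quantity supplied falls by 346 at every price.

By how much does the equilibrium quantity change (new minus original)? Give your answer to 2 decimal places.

Original equilibrium: 979 - 2p = 6p - 1101 gives 2080 = 8p, so p = 260 and Q = 459.
The new curves are Qd = 979 - 2p (demand) and Qs = 6p - 1447 (supply).
Equate the new curves: 979 - 2p = 6p - 1447, giving 2426 = 8p, p = 303.25, Q = 372.5.
ΔQ = 372.5 − 459 = -86.50.

-86.50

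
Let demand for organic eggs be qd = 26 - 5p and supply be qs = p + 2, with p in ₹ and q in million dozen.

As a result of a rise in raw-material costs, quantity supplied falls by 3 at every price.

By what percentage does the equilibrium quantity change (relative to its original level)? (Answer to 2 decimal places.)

Solve the original market: 26 - 5p = p + 2, hence p = 4 and q = 6.
The new curves are qd = 26 - 5p (demand) and qs = p - 1 (supply).
New equilibrium: 26 - 5p = p - 1 ⇒ 27 = 6p ⇒ p = 4.5, q = 3.5.
%Δq = (3.5 − 6) / 6 × 100 = -41.67%.

-41.67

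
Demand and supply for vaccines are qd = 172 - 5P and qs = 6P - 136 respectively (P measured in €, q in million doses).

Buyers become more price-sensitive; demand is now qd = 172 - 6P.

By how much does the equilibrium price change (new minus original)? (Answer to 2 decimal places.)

Before the shock: 172 - 5P = 6P - 136 ⇒ 308 = 11P ⇒ P = 28, q = 32.
After the shift, demand is qd = 172 - 6P and supply is qs = 6P - 136.
Equate the new curves: 172 - 6P = 6P - 136, giving 308 = 12P, P = 77/3 ≈ 25.6667, q = 18.
ΔP = 25.6667 − 28 = -2.33.

-2.33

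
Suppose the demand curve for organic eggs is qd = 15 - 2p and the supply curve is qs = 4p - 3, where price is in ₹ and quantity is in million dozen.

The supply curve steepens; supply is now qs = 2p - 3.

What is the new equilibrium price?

Initially, 15 - 2p = 4p - 3, so 18 = 6p and p = 3, q = 9.
After the shift, demand is qd = 15 - 2p and supply is qs = 2p - 3.
Clearing the new market: 15 - 2p = 2p - 3, so p = 4.5 and q = 6.

4.5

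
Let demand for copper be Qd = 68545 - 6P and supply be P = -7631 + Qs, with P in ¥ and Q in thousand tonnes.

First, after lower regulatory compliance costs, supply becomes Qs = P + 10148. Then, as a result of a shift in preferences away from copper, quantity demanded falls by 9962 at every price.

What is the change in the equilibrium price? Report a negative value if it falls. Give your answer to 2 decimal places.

-1782.71

Solve the original market: 68545 - 6P = P + 7631, hence P = 8702 and Q = 16333.
After the shift, demand is Qd = 58583 - 6P and supply is Qs = P + 10148.
Equate the new curves: 58583 - 6P = P + 10148, giving 48435 = 7P, P = 48435/7 ≈ 6919.2857, Q = 119471/7 ≈ 17067.2857.
ΔP = 6919.2857 − 8702 = -1782.71.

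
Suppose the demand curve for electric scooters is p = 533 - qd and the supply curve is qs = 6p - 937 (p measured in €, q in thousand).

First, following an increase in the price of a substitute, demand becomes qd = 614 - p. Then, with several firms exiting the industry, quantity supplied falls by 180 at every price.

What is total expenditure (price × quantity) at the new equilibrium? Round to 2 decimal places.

90683.20

Initially, 533 - p = 6p - 937, so 1470 = 7p and p = 210, q = 323.
With the change applied: demand qd = 614 - p, supply qs = 6p - 1117.
Setting them equal: 614 - p = 6p - 1117 → 1731 = 7p, so p = 1731/7 ≈ 247.2857 and q = 2567/7 ≈ 366.7143.
New expenditure = 247.2857 × 366.7143 = 90683.20.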